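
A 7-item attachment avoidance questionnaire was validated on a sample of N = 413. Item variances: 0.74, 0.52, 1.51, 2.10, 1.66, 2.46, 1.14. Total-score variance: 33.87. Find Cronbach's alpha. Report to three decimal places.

Cronbach's alpha = 0.818

Σσ²ᵢ = 0.74 + 0.52 + 1.51 + 2.10 + 1.66 + 2.46 + 1.14 = 10.13
α = (k/(k−1))·(1 − Σσ²ᵢ/σ²_T) = (7/6)·(1 − 10.13/33.87) = 0.818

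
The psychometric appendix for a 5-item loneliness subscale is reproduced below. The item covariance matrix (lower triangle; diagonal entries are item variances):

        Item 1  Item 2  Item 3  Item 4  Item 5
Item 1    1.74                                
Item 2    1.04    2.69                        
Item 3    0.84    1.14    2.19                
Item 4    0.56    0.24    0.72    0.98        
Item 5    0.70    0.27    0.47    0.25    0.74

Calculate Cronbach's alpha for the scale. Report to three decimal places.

α = 0.749

ΣVar(i) = 1.74 + 2.69 + 2.19 + 0.98 + 0.74 = 8.34
Sum of off-diagonal covariances = 6.23
σ²_total = 8.34 + 2 × 6.23 = 20.80
α = (k/(k−1))·(1 − ΣVar(i)/σ²_total) = (5/4)·(1 − 8.34/20.80) = 0.749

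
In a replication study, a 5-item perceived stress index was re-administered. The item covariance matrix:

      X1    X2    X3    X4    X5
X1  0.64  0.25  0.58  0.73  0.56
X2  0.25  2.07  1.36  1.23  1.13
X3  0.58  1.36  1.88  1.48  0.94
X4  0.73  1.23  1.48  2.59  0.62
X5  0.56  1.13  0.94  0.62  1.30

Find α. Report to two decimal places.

ΣVar(i) = 0.64 + 2.07 + 1.88 + 2.59 + 1.30 = 8.48
Sum of the distinct covariances = 8.88
σ²_total = 8.48 + 2 × 8.88 = 26.24
α = (k/(k−1))·(1 − ΣVar(i)/σ²_total) = (5/4)·(1 − 8.48/26.24) = 0.85

α = 0.85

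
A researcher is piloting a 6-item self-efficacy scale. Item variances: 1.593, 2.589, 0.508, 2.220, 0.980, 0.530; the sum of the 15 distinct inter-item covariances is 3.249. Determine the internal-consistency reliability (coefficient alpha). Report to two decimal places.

Σσᵢ² = 1.593 + 2.589 + 0.508 + 2.220 + 0.980 + 0.530 = 8.420
Sum of distinct covariances = 3.249
Var(T) = Σσᵢ² + 2·Σcov = 8.420 + 2 × 3.249 = 14.918
α = (6/5)·(1 − 8.420/14.918) = 0.52

α = 0.52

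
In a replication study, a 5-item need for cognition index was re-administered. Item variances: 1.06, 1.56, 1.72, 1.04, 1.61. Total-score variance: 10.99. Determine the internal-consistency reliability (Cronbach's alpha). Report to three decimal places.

α = 0.455

Σσ²ᵢ = 1.06 + 1.56 + 1.72 + 1.04 + 1.61 = 6.99
α = (k/(k−1))·(1 − Σσ²ᵢ/Var(T)) = (5/4)·(1 − 6.99/10.99) = 0.455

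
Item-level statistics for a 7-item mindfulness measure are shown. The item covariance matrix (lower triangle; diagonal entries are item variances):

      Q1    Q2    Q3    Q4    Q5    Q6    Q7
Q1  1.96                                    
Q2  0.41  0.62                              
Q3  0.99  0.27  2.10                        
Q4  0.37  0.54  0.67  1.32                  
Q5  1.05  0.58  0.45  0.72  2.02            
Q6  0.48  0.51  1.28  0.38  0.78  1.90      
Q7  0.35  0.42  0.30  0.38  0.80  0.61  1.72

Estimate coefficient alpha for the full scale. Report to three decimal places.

coefficient alpha = 0.793

ΣVar(i) = 1.96 + 0.62 + 2.10 + 1.32 + 2.02 + 1.90 + 1.72 = 11.64
Sum of the distinct covariances = 12.34
σ²_total = 11.64 + 2 × 12.34 = 36.32
α = (k/(k−1))·(1 − ΣVar(i)/σ²_total) = (7/6)·(1 − 11.64/36.32) = 0.793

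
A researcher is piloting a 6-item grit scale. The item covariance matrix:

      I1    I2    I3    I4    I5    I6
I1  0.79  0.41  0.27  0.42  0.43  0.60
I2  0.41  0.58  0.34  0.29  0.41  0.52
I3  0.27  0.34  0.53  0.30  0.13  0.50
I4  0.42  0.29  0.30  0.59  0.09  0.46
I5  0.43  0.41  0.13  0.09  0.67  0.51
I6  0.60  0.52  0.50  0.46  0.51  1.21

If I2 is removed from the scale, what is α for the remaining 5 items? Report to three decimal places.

α = 0.827

Remaining items: I1, I3, I4, I5, I6 (k = 5).
sum of item variances = 0.79 + 0.53 + 0.59 + 0.67 + 1.21 = 3.79
σ²_total = 3.79 + 2 × 3.71 = 11.21
α (item deleted) = (5/4)·(1 − 3.79/11.21) = 0.827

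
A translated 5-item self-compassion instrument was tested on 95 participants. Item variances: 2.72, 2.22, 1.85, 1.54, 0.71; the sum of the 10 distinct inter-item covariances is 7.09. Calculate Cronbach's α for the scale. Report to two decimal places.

Σσ²ᵢ = 2.72 + 2.22 + 1.85 + 1.54 + 0.71 = 9.04
Sum of distinct covariances = 7.09
σ²_total = Σσ²ᵢ + 2·Σcov = 9.04 + 2 × 7.09 = 23.22
α = (5/4)·(1 − 9.04/23.22) = 0.76

α = 0.76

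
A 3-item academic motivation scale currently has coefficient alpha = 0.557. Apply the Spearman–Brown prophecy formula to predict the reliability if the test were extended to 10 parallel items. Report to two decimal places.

predicted reliability = 0.81

Length factor m = 10/3 = 3.3333
α' = m·α / (1 + (m−1)·α)
   = 10/3 × 0.557 / (1 + (10/3 − 1) × 0.557)
   = 1.8567 / 2.2997 = 0.81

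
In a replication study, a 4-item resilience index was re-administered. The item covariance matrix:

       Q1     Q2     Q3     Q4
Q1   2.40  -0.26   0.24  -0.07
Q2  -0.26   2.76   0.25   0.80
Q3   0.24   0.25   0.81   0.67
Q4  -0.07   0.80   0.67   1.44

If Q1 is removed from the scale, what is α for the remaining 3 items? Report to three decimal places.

α = 0.611

Remaining items: Q2, Q3, Q4 (k = 3).
Σσ²ᵢ = 2.76 + 0.81 + 1.44 = 5.01
σ²_T = 5.01 + 2 × 1.72 = 8.45
α (item deleted) = (3/2)·(1 − 5.01/8.45) = 0.611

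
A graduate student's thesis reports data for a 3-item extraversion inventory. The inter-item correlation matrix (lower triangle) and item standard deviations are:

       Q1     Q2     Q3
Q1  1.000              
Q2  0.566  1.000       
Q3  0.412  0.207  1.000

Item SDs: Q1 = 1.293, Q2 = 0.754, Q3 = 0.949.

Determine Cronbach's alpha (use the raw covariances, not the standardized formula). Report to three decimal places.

Σσ²ᵢ = 1.293² + 0.754² + 0.949² = 3.1410
Covariances σ_ij = r_ij · s_i · s_j:
  σ(Q1,Q2) = 0.566 × 1.293 × 0.754 = 0.5518
  σ(Q1,Q3) = 0.412 × 1.293 × 0.949 = 0.5055
  σ(Q2,Q3) = 0.207 × 0.754 × 0.949 = 0.1481
σ²_T = Σσ²ᵢ + 2·Σσ_ij = 3.1410 + 2 × 1.2054 = 5.5518
α = (3/2)·(1 − 3.1410/5.5518) = 0.651

Cronbach's alpha = 0.651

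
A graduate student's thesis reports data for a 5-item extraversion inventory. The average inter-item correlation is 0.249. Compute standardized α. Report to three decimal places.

Standardized α = k·r̄ / (1 + (k−1)·r̄) = 5 × 0.249 / (1 + 4 × 0.249)
  = 1.2450 / 1.9960 = 0.624

standardized α = 0.624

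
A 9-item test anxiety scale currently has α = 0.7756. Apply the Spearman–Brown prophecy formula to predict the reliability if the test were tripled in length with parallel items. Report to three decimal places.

Length factor m = 3
α' = m·α / (1 + (m−1)·α)
   = 3 × 0.7756 / (1 + (3 − 1) × 0.7756)
   = 2.3268 / 2.5512 = 0.912

predicted reliability = 0.912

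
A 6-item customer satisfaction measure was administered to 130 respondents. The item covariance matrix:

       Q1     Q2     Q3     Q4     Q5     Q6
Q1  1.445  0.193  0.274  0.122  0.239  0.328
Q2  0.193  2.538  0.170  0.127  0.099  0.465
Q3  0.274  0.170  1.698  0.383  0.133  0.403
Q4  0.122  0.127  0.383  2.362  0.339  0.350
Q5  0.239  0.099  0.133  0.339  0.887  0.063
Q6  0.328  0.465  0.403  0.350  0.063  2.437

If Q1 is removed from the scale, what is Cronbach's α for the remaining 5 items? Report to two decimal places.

Remaining items: Q2, Q3, Q4, Q5, Q6 (k = 5).
ΣVar(i) = 2.538 + 1.698 + 2.362 + 0.887 + 2.437 = 9.922
σ²_total = 9.922 + 2 × 2.532 = 14.986
α (item deleted) = (5/4)·(1 − 9.922/14.986) = 0.42

Cronbach's α = 0.42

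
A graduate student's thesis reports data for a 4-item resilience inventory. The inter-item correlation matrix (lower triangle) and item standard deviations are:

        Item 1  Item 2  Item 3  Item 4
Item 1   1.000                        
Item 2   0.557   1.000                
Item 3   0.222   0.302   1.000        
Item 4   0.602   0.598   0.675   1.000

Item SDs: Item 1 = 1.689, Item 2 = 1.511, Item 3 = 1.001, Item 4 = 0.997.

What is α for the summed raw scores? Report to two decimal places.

α = 0.77

Σσ²ᵢ = 1.689² + 1.511² + 1.001² + 0.997² = 7.1319
Covariances σ_ij = r_ij · s_i · s_j:
  σ(Item 1,Item 2) = 0.557 × 1.689 × 1.511 = 1.4215
  σ(Item 1,Item 3) = 0.222 × 1.689 × 1.001 = 0.3753
  σ(Item 1,Item 4) = 0.602 × 1.689 × 0.997 = 1.0137
  σ(Item 2,Item 3) = 0.302 × 1.511 × 1.001 = 0.4568
  σ(Item 2,Item 4) = 0.598 × 1.511 × 0.997 = 0.9009
  σ(Item 3,Item 4) = 0.675 × 1.001 × 0.997 = 0.6736
σ²_T = Σσ²ᵢ + 2·Σσ_ij = 7.1319 + 2 × 4.8418 = 16.8155
α = (4/3)·(1 − 7.1319/16.8155) = 0.77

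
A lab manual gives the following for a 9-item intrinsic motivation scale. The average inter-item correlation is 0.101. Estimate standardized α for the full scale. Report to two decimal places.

α = 0.50

Standardized α = k·r̄ / (1 + (k−1)·r̄) = 9 × 0.101 / (1 + 8 × 0.101)
  = 0.9090 / 1.8080 = 0.50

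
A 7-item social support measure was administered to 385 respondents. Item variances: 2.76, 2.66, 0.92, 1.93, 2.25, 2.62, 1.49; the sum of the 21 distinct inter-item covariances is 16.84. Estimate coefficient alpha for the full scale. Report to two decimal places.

α = 0.81

sum of item variances = 2.76 + 2.66 + 0.92 + 1.93 + 2.25 + 2.62 + 1.49 = 14.63
Sum of distinct covariances = 16.84
σ²_T = sum of item variances + 2·Σcov = 14.63 + 2 × 16.84 = 48.31
α = (7/6)·(1 − 14.63/48.31) = 0.81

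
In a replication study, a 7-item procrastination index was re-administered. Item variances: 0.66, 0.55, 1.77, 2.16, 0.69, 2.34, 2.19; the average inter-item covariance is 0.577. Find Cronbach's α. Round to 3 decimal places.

α = 0.817

Σσ²ᵢ = 0.66 + 0.55 + 1.77 + 2.16 + 0.69 + 2.34 + 2.19 = 10.36
Sum of the 21 distinct covariances = 21 × 0.577 = 12.117
Var(T) = Σσ²ᵢ + 2·Σcov = 10.36 + 2 × 12.117 = 34.594
α = (7/6)·(1 − 10.36/34.594) = 0.817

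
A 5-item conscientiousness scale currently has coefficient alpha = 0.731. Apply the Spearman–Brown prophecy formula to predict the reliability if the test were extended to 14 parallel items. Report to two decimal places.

Length factor m = 14/5 = 2.8000
α' = m·α / (1 + (m−1)·α)
   = 14/5 × 0.731 / (1 + (14/5 − 1) × 0.731)
   = 2.0468 / 2.3158 = 0.88

predicted reliability = 0.88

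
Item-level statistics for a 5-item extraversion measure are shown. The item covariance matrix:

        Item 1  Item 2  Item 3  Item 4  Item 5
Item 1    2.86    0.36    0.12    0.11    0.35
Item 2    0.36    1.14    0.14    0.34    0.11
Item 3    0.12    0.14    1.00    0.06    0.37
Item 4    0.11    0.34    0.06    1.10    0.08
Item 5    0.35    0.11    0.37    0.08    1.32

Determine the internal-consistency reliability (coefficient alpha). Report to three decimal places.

coefficient alpha = 0.443

sum of item variances = 2.86 + 1.14 + 1.00 + 1.10 + 1.32 = 7.42
Sum of the distinct covariances = 2.04
total variance = 7.42 + 2 × 2.04 = 11.50
α = (k/(k−1))·(1 − sum of item variances/total variance) = (5/4)·(1 − 7.42/11.50) = 0.443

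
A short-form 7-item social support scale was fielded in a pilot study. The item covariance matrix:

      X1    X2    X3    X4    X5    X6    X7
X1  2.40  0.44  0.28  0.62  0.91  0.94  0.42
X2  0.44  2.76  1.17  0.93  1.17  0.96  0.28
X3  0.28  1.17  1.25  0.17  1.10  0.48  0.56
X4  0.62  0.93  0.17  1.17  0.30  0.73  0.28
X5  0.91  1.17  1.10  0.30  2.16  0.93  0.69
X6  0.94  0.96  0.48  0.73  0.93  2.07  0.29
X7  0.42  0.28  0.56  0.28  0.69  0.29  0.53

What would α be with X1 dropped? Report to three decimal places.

α = 0.803

Remaining items: X2, X3, X4, X5, X6, X7 (k = 6).
sum of item variances = 2.76 + 1.25 + 1.17 + 2.16 + 2.07 + 0.53 = 9.94
Var(T) = 9.94 + 2 × 10.04 = 30.02
α (item deleted) = (6/5)·(1 − 9.94/30.02) = 0.803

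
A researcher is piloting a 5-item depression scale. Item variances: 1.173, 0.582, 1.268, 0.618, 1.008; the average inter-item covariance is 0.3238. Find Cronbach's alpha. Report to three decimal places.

Cronbach's alpha = 0.728

Σσᵢ² = 1.173 + 0.582 + 1.268 + 0.618 + 1.008 = 4.649
Sum of the 10 distinct covariances = 10 × 0.3238 = 3.2380
Var(T) = Σσᵢ² + 2·Σcov = 4.649 + 2 × 3.2380 = 11.1250
α = (5/4)·(1 − 4.649/11.1250) = 0.728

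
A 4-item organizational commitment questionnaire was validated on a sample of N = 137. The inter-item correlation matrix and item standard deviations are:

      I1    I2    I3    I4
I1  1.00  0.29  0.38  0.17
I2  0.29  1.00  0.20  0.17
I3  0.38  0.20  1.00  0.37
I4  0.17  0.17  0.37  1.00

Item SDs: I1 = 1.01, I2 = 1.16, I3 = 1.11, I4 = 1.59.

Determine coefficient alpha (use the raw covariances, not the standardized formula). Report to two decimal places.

Σσ²ᵢ = 1.01² + 1.16² + 1.11² + 1.59² = 6.1259
Covariances σ_ij = r_ij · s_i · s_j:
  σ(I1,I2) = 0.29 × 1.01 × 1.16 = 0.3398
  σ(I1,I3) = 0.38 × 1.01 × 1.11 = 0.4260
  σ(I1,I4) = 0.17 × 1.01 × 1.59 = 0.2730
  σ(I2,I3) = 0.20 × 1.16 × 1.11 = 0.2575
  σ(I2,I4) = 0.17 × 1.16 × 1.59 = 0.3135
  σ(I3,I4) = 0.37 × 1.11 × 1.59 = 0.6530
σ²_T = Σσ²ᵢ + 2·Σσ_ij = 6.1259 + 2 × 2.2628 = 10.6515
α = (4/3)·(1 − 6.1259/10.6515) = 0.57

coefficient alpha = 0.57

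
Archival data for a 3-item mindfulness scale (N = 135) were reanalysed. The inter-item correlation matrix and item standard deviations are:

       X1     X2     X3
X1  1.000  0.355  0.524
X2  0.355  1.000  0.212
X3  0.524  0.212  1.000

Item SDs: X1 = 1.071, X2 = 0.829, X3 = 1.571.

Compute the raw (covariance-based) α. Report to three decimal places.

Σσ²ᵢ = 1.071² + 0.829² + 1.571² = 4.3023
Covariances σ_ij = r_ij · s_i · s_j:
  σ(X1,X2) = 0.355 × 1.071 × 0.829 = 0.3152
  σ(X1,X3) = 0.524 × 1.071 × 1.571 = 0.8817
  σ(X2,X3) = 0.212 × 0.829 × 1.571 = 0.2761
σ²_T = Σσ²ᵢ + 2·Σσ_ij = 4.3023 + 2 × 1.4730 = 7.2483
α = (3/2)·(1 − 4.3023/7.2483) = 0.610

α = 0.610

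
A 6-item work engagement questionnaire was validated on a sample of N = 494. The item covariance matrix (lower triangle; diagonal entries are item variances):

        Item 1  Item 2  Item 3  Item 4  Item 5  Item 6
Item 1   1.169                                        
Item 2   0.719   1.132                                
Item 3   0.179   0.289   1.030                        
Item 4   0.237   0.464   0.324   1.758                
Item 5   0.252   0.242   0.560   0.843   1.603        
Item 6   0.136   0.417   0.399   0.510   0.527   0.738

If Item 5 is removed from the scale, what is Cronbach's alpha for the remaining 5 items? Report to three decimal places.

Cronbach's alpha = 0.697

Remaining items: Item 1, Item 2, Item 3, Item 4, Item 6 (k = 5).
Σσ²ᵢ = 1.169 + 1.132 + 1.030 + 1.758 + 0.738 = 5.827
total variance = 5.827 + 2 × 3.674 = 13.175
α (item deleted) = (5/4)·(1 − 5.827/13.175) = 0.697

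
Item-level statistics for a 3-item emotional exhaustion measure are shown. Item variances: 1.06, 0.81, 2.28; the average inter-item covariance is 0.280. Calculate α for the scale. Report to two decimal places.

Σσ²ᵢ = 1.06 + 0.81 + 2.28 = 4.15
Sum of the 3 distinct covariances = 3 × 0.280 = 0.840
total variance = Σσ²ᵢ + 2·Σcov = 4.15 + 2 × 0.840 = 5.830
α = (3/2)·(1 − 4.15/5.830) = 0.43

α = 0.43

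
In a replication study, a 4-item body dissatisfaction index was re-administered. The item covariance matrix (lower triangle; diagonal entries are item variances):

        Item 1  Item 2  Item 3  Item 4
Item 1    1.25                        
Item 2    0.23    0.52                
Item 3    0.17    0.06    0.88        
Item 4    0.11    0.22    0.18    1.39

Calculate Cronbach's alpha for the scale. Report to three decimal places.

sum of item variances = 1.25 + 0.52 + 0.88 + 1.39 = 4.04
Sum of off-diagonal covariances = 0.97
σ²_total = 4.04 + 2 × 0.97 = 5.98
α = (k/(k−1))·(1 − sum of item variances/σ²_total) = (4/3)·(1 − 4.04/5.98) = 0.433

α = 0.433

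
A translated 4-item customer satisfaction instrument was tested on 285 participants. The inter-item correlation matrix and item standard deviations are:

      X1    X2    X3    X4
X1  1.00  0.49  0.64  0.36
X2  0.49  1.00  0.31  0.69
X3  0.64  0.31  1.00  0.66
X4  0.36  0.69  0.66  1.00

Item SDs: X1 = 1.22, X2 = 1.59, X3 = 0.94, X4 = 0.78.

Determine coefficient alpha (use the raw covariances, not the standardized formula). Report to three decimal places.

coefficient alpha = 0.776

Σσ²ᵢ = 1.22² + 1.59² + 0.94² + 0.78² = 5.5085
Covariances σ_ij = r_ij · s_i · s_j:
  σ(X1,X2) = 0.49 × 1.22 × 1.59 = 0.9505
  σ(X1,X3) = 0.64 × 1.22 × 0.94 = 0.7340
  σ(X1,X4) = 0.36 × 1.22 × 0.78 = 0.3426
  σ(X2,X3) = 0.31 × 1.59 × 0.94 = 0.4633
  σ(X2,X4) = 0.69 × 1.59 × 0.78 = 0.8557
  σ(X3,X4) = 0.66 × 0.94 × 0.78 = 0.4839
σ²_T = Σσ²ᵢ + 2·Σσ_ij = 5.5085 + 2 × 3.8300 = 13.1685
α = (4/3)·(1 − 5.5085/13.1685) = 0.776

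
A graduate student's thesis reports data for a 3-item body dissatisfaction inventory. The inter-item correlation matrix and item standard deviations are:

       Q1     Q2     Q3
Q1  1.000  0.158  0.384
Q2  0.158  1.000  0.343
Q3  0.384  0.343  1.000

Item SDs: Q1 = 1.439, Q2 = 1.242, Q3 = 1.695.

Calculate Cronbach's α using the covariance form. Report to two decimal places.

Cronbach's α = 0.56

Σσ²ᵢ = 1.439² + 1.242² + 1.695² = 6.4863
Covariances σ_ij = r_ij · s_i · s_j:
  σ(Q1,Q2) = 0.158 × 1.439 × 1.242 = 0.2824
  σ(Q1,Q3) = 0.384 × 1.439 × 1.695 = 0.9366
  σ(Q2,Q3) = 0.343 × 1.242 × 1.695 = 0.7221
σ²_T = Σσ²ᵢ + 2·Σσ_ij = 6.4863 + 2 × 1.9411 = 10.3685
α = (3/2)·(1 − 6.4863/10.3685) = 0.56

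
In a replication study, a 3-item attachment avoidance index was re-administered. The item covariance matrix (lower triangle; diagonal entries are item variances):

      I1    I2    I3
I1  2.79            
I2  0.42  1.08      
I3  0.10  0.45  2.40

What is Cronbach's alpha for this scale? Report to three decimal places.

Cronbach's alpha = 0.354

ΣVar(i) = 2.79 + 1.08 + 2.40 = 6.27
Sum of off-diagonal covariances = 0.97
σ²_total = 6.27 + 2 × 0.97 = 8.21
α = (k/(k−1))·(1 − ΣVar(i)/σ²_total) = (3/2)·(1 − 6.27/8.21) = 0.354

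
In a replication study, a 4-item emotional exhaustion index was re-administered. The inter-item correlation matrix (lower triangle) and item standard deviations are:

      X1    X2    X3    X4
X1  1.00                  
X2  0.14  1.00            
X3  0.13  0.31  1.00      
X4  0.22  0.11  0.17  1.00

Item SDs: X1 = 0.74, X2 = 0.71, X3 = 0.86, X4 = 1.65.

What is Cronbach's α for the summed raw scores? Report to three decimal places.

Σσ²ᵢ = 0.74² + 0.71² + 0.86² + 1.65² = 4.5138
Covariances σ_ij = r_ij · s_i · s_j:
  σ(X1,X2) = 0.14 × 0.74 × 0.71 = 0.0736
  σ(X1,X3) = 0.13 × 0.74 × 0.86 = 0.0827
  σ(X1,X4) = 0.22 × 0.74 × 1.65 = 0.2686
  σ(X2,X3) = 0.31 × 0.71 × 0.86 = 0.1893
  σ(X2,X4) = 0.11 × 0.71 × 1.65 = 0.1289
  σ(X3,X4) = 0.17 × 0.86 × 1.65 = 0.2412
σ²_T = Σσ²ᵢ + 2·Σσ_ij = 4.5138 + 2 × 0.9843 = 6.4824
α = (4/3)·(1 − 4.5138/6.4824) = 0.405

Cronbach's α = 0.405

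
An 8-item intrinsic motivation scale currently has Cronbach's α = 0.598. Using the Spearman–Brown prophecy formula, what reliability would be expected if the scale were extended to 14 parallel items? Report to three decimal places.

predicted reliability = 0.722

Length factor m = 14/8 = 1.7500
α' = m·α / (1 + (m−1)·α)
   = 14/8 × 0.598 / (1 + (14/8 − 1) × 0.598)
   = 1.0465 / 1.4485 = 0.722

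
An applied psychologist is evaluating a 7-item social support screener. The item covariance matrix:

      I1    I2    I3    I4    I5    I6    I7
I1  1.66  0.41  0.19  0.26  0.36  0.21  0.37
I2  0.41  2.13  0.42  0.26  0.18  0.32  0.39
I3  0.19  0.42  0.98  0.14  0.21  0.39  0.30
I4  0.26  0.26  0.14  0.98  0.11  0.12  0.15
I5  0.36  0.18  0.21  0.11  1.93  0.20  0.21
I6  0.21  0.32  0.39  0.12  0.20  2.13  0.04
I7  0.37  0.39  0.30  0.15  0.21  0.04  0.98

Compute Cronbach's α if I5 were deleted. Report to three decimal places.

Remaining items: I1, I2, I3, I4, I6, I7 (k = 6).
ΣVar(i) = 1.66 + 2.13 + 0.98 + 0.98 + 2.13 + 0.98 = 8.86
σ²_T = 8.86 + 2 × 3.97 = 16.80
α (item deleted) = (6/5)·(1 − 8.86/16.80) = 0.567

Cronbach's α = 0.567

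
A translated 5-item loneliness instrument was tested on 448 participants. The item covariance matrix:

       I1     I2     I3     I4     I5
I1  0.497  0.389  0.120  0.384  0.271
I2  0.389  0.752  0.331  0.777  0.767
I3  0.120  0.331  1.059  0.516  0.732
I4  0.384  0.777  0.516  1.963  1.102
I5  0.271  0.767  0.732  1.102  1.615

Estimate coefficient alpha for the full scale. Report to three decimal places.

α = 0.808

ΣVar(i) = 0.497 + 0.752 + 1.059 + 1.963 + 1.615 = 5.886
Sum of off-diagonal covariances = 5.389
σ²_total = 5.886 + 2 × 5.389 = 16.664
α = (k/(k−1))·(1 − ΣVar(i)/σ²_total) = (5/4)·(1 − 5.886/16.664) = 0.808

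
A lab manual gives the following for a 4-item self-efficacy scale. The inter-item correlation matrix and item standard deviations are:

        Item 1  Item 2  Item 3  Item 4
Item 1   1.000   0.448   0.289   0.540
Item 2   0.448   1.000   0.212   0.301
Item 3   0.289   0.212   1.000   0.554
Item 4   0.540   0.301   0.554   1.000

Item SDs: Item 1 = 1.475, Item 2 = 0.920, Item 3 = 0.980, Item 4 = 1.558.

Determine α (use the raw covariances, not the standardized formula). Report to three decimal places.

Σσ²ᵢ = 1.475² + 0.920² + 0.980² + 1.558² = 6.4098
Covariances σ_ij = r_ij · s_i · s_j:
  σ(Item 1,Item 2) = 0.448 × 1.475 × 0.920 = 0.6079
  σ(Item 1,Item 3) = 0.289 × 1.475 × 0.980 = 0.4177
  σ(Item 1,Item 4) = 0.540 × 1.475 × 1.558 = 1.2409
  σ(Item 2,Item 3) = 0.212 × 0.920 × 0.980 = 0.1911
  σ(Item 2,Item 4) = 0.301 × 0.920 × 1.558 = 0.4314
  σ(Item 3,Item 4) = 0.554 × 0.980 × 1.558 = 0.8459
σ²_T = Σσ²ᵢ + 2·Σσ_ij = 6.4098 + 2 × 3.7349 = 13.8796
α = (4/3)·(1 − 6.4098/13.8796) = 0.718

α = 0.718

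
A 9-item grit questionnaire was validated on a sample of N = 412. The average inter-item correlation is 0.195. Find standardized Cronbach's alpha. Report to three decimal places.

Standardized α = k·r̄ / (1 + (k−1)·r̄) = 9 × 0.195 / (1 + 8 × 0.195)
  = 1.7550 / 2.5600 = 0.686

α = 0.686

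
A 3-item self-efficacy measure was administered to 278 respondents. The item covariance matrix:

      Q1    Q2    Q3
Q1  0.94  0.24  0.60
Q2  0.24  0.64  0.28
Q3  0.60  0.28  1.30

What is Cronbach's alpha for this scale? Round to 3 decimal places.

Σσ²ᵢ = 0.94 + 0.64 + 1.30 = 2.88
Σ_{i<j} σ_ij = 1.12
total variance = 2.88 + 2 × 1.12 = 5.12
α = (k/(k−1))·(1 − Σσ²ᵢ/total variance) = (3/2)·(1 − 2.88/5.12) = 0.656

Cronbach's alpha = 0.656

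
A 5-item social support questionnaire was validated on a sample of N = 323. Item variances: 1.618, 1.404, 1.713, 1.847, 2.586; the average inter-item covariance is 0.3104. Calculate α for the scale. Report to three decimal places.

Σσ²ᵢ = 1.618 + 1.404 + 1.713 + 1.847 + 2.586 = 9.168
Sum of the 10 distinct covariances = 10 × 0.3104 = 3.1040
σ²_total = Σσ²ᵢ + 2·Σcov = 9.168 + 2 × 3.1040 = 15.3760
α = (5/4)·(1 − 9.168/15.3760) = 0.505

α = 0.505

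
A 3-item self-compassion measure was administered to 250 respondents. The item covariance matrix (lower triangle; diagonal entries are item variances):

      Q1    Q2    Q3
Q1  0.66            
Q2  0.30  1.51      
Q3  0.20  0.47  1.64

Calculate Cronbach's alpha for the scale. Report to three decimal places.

ΣVar(i) = 0.66 + 1.51 + 1.64 = 3.81
Sum of the distinct covariances = 0.97
σ²_T = 3.81 + 2 × 0.97 = 5.75
α = (k/(k−1))·(1 − ΣVar(i)/σ²_T) = (3/2)·(1 − 3.81/5.75) = 0.506

Cronbach's alpha = 0.506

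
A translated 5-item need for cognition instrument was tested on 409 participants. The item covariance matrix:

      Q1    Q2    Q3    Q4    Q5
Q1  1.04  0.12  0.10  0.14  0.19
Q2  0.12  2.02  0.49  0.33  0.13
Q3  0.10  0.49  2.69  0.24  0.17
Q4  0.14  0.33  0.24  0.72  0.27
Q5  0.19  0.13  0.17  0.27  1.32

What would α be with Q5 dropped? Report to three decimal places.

α = 0.407

Remaining items: Q1, Q2, Q3, Q4 (k = 4).
Σσ²ᵢ = 1.04 + 2.02 + 2.69 + 0.72 = 6.47
σ²_T = 6.47 + 2 × 1.42 = 9.31
α (item deleted) = (4/3)·(1 − 6.47/9.31) = 0.407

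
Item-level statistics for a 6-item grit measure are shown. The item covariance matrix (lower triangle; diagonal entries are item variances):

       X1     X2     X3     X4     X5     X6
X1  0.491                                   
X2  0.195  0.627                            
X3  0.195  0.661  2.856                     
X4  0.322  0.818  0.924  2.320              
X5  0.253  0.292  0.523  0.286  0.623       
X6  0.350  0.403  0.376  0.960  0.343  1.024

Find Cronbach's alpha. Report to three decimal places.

Σσᵢ² = 0.491 + 0.627 + 2.856 + 2.320 + 0.623 + 1.024 = 7.941
Sum of off-diagonal covariances = 6.901
σ²_T = 7.941 + 2 × 6.901 = 21.743
α = (k/(k−1))·(1 − Σσᵢ²/σ²_T) = (6/5)·(1 − 7.941/21.743) = 0.762

Cronbach's alpha = 0.762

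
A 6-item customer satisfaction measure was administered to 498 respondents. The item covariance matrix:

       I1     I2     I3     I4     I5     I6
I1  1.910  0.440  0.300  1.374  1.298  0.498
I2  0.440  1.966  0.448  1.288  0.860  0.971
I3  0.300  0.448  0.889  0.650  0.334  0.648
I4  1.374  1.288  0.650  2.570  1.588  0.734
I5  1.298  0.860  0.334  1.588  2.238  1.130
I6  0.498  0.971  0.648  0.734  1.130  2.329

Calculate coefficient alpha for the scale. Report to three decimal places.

α = 0.814

Σσᵢ² = 1.910 + 1.966 + 0.889 + 2.570 + 2.238 + 2.329 = 11.902
Sum of off-diagonal covariances = 12.561
σ²_total = 11.902 + 2 × 12.561 = 37.024
α = (k/(k−1))·(1 − Σσᵢ²/σ²_total) = (6/5)·(1 − 11.902/37.024) = 0.814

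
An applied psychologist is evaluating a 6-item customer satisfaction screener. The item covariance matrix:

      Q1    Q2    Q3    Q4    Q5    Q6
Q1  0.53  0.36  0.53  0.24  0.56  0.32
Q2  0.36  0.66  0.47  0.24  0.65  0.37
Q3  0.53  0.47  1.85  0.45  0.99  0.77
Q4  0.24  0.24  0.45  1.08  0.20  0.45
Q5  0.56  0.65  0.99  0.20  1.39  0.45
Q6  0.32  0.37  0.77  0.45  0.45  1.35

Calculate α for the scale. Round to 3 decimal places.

α = 0.807

sum of item variances = 0.53 + 0.66 + 1.85 + 1.08 + 1.39 + 1.35 = 6.86
Sum of the distinct covariances = 7.05
σ²_total = 6.86 + 2 × 7.05 = 20.96
α = (k/(k−1))·(1 − sum of item variances/σ²_total) = (6/5)·(1 − 6.86/20.96) = 0.807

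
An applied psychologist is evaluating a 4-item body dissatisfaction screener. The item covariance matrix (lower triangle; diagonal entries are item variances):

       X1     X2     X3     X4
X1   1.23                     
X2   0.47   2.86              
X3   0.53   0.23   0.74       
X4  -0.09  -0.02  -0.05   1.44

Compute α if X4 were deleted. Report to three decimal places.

Remaining items: X1, X2, X3 (k = 3).
Σσᵢ² = 1.23 + 2.86 + 0.74 = 4.83
σ²_total = 4.83 + 2 × 1.23 = 7.29
α (item deleted) = (3/2)·(1 − 4.83/7.29) = 0.506

α = 0.506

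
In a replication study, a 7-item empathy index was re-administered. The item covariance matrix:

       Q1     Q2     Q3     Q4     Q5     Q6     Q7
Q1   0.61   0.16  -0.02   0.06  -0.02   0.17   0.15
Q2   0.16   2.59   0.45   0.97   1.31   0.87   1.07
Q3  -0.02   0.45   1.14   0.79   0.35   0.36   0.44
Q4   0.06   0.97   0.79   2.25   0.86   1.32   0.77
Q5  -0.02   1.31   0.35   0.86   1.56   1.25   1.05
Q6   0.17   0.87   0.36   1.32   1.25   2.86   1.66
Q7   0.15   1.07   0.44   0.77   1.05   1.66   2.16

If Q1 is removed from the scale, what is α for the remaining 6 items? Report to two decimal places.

α = 0.82

Remaining items: Q2, Q3, Q4, Q5, Q6, Q7 (k = 6).
ΣVar(i) = 2.59 + 1.14 + 2.25 + 1.56 + 2.86 + 2.16 = 12.56
Var(T) = 12.56 + 2 × 13.52 = 39.60
α (item deleted) = (6/5)·(1 − 12.56/39.60) = 0.82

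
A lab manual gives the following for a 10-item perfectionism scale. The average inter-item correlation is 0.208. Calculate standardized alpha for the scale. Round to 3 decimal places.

α = 0.724

Standardized α = k·r̄ / (1 + (k−1)·r̄) = 10 × 0.208 / (1 + 9 × 0.208)
  = 2.0800 / 2.8720 = 0.724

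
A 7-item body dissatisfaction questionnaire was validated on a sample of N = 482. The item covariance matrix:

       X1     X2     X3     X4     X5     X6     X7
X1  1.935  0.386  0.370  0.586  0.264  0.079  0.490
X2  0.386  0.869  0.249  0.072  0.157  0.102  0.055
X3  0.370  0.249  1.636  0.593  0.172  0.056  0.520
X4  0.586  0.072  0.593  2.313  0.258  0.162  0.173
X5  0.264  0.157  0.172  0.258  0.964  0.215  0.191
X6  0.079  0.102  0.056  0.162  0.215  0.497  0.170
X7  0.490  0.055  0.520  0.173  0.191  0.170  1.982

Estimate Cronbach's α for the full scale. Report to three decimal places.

Cronbach's α = 0.596

Σσ²ᵢ = 1.935 + 0.869 + 1.636 + 2.313 + 0.964 + 0.497 + 1.982 = 10.196
Σ_{i<j} σ_ij = 5.320
total variance = 10.196 + 2 × 5.320 = 20.836
α = (k/(k−1))·(1 − Σσ²ᵢ/total variance) = (7/6)·(1 − 10.196/20.836) = 0.596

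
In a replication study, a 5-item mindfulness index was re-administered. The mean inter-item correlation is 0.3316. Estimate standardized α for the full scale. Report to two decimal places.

α = 0.71

Standardized α = k·r̄ / (1 + (k−1)·r̄) = 5 × 0.3316 / (1 + 4 × 0.3316)
  = 1.6580 / 2.3264 = 0.71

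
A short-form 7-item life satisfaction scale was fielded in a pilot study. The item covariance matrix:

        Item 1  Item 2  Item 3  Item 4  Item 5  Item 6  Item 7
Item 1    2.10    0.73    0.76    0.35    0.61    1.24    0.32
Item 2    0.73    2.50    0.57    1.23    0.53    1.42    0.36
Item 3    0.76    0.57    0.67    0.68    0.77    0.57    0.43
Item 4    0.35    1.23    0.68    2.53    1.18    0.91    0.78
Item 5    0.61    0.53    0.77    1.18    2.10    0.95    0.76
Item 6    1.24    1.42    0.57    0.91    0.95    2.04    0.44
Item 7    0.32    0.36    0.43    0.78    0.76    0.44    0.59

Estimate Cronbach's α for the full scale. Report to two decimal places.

Σσ²ᵢ = 2.10 + 2.50 + 0.67 + 2.53 + 2.10 + 2.04 + 0.59 = 12.53
Sum of the distinct covariances = 15.59
σ²_T = 12.53 + 2 × 15.59 = 43.71
α = (k/(k−1))·(1 − Σσ²ᵢ/σ²_T) = (7/6)·(1 − 12.53/43.71) = 0.83

α = 0.83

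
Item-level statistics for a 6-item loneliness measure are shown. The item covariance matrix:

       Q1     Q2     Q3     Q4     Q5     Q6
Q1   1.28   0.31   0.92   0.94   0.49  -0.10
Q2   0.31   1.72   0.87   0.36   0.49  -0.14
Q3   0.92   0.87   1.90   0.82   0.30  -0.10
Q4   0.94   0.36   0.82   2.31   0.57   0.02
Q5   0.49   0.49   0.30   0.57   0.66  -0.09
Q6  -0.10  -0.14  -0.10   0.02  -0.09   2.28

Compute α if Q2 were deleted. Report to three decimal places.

α = 0.590

Remaining items: Q1, Q3, Q4, Q5, Q6 (k = 5).
ΣVar(i) = 1.28 + 1.90 + 2.31 + 0.66 + 2.28 = 8.43
σ²_total = 8.43 + 2 × 3.77 = 15.97
α (item deleted) = (5/4)·(1 − 8.43/15.97) = 0.590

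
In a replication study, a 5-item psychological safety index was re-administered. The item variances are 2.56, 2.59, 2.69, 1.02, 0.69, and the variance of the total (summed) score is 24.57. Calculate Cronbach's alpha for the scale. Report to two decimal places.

Σσᵢ² = 2.56 + 2.59 + 2.69 + 1.02 + 0.69 = 9.55
α = (k/(k−1))·(1 − Σσᵢ²/Var(T)) = (5/4)·(1 − 9.55/24.57) = 0.76

Cronbach's alpha = 0.76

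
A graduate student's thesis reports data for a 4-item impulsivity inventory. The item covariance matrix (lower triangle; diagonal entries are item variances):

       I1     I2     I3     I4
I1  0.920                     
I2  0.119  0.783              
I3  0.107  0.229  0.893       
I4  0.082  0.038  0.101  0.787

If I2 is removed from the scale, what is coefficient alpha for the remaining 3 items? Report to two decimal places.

coefficient alpha = 0.27

Remaining items: I1, I3, I4 (k = 3).
sum of item variances = 0.920 + 0.893 + 0.787 = 2.600
total variance = 2.600 + 2 × 0.290 = 3.180
α (item deleted) = (3/2)·(1 − 2.600/3.180) = 0.27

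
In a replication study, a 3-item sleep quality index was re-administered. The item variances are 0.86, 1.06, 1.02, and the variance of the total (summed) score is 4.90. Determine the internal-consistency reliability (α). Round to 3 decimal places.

ΣVar(i) = 0.86 + 1.06 + 1.02 = 2.94
α = (k/(k−1))·(1 − ΣVar(i)/Var(T)) = (3/2)·(1 − 2.94/4.90) = 0.600

α = 0.600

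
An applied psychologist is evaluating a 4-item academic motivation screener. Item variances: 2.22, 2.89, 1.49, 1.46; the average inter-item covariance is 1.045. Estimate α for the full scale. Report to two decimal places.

α = 0.81

sum of item variances = 2.22 + 2.89 + 1.49 + 1.46 = 8.06
Sum of the 6 distinct covariances = 6 × 1.045 = 6.270
σ²_total = sum of item variances + 2·Σcov = 8.06 + 2 × 6.270 = 20.600
α = (4/3)·(1 − 8.06/20.600) = 0.81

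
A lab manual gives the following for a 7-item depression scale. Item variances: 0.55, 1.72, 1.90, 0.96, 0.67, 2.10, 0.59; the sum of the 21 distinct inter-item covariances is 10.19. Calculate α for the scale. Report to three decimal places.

α = 0.824

Σσᵢ² = 0.55 + 1.72 + 1.90 + 0.96 + 0.67 + 2.10 + 0.59 = 8.49
Sum of distinct covariances = 10.19
Var(T) = Σσᵢ² + 2·Σcov = 8.49 + 2 × 10.19 = 28.87
α = (7/6)·(1 − 8.49/28.87) = 0.824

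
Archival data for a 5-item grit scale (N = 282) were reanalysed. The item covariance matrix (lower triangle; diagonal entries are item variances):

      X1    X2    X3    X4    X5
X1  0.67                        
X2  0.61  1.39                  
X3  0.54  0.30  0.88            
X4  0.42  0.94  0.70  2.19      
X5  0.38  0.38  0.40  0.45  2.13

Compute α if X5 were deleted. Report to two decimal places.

α = 0.77

Remaining items: X1, X2, X3, X4 (k = 4).
Σσ²ᵢ = 0.67 + 1.39 + 0.88 + 2.19 = 5.13
total variance = 5.13 + 2 × 3.51 = 12.15
α (item deleted) = (4/3)·(1 − 5.13/12.15) = 0.77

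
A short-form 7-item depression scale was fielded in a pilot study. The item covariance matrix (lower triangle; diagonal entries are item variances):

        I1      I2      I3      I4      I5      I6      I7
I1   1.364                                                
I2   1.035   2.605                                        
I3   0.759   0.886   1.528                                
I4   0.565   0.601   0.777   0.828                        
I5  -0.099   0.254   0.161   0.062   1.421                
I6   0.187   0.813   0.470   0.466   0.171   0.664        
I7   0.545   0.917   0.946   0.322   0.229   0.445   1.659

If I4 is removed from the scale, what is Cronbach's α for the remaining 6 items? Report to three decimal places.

Remaining items: I1, I2, I3, I5, I6, I7 (k = 6).
ΣVar(i) = 1.364 + 2.605 + 1.528 + 1.421 + 0.664 + 1.659 = 9.241
Var(T) = 9.241 + 2 × 7.719 = 24.679
α (item deleted) = (6/5)·(1 − 9.241/24.679) = 0.751

α = 0.751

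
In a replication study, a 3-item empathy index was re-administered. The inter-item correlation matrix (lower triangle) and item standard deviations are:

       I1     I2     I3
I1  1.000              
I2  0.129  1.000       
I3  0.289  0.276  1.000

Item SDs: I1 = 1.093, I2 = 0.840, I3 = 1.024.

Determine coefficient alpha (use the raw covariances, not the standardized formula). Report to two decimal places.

Σσ²ᵢ = 1.093² + 0.840² + 1.024² = 2.9488
Covariances σ_ij = r_ij · s_i · s_j:
  σ(I1,I2) = 0.129 × 1.093 × 0.840 = 0.1184
  σ(I1,I3) = 0.289 × 1.093 × 1.024 = 0.3235
  σ(I2,I3) = 0.276 × 0.840 × 1.024 = 0.2374
σ²_T = Σσ²ᵢ + 2·Σσ_ij = 2.9488 + 2 × 0.6793 = 4.3074
α = (3/2)·(1 − 2.9488/4.3074) = 0.47

coefficient alpha = 0.47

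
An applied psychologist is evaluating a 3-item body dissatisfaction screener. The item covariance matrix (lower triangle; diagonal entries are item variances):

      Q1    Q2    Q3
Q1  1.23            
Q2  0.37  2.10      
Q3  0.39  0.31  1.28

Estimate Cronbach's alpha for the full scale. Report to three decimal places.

sum of item variances = 1.23 + 2.10 + 1.28 = 4.61
Σ_{i<j} σ_ij = 1.07
σ²_T = 4.61 + 2 × 1.07 = 6.75
α = (k/(k−1))·(1 − sum of item variances/σ²_T) = (3/2)·(1 − 4.61/6.75) = 0.476

Cronbach's alpha = 0.476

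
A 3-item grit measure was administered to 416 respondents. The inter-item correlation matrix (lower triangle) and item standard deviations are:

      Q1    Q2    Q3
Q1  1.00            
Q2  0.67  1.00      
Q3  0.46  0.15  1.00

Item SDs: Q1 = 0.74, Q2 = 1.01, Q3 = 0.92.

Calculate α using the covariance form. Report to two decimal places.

Σσ²ᵢ = 0.74² + 1.01² + 0.92² = 2.4141
Covariances σ_ij = r_ij · s_i · s_j:
  σ(Q1,Q2) = 0.67 × 0.74 × 1.01 = 0.5008
  σ(Q1,Q3) = 0.46 × 0.74 × 0.92 = 0.3132
  σ(Q2,Q3) = 0.15 × 1.01 × 0.92 = 0.1394
σ²_T = Σσ²ᵢ + 2·Σσ_ij = 2.4141 + 2 × 0.9534 = 4.3209
α = (3/2)·(1 − 2.4141/4.3209) = 0.66

α = 0.66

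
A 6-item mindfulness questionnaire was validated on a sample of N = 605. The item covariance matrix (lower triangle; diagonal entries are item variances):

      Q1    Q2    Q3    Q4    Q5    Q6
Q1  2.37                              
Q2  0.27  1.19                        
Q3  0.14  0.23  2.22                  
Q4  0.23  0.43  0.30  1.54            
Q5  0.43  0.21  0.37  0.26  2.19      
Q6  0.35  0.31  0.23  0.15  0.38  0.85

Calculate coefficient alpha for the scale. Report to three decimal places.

sum of item variances = 2.37 + 1.19 + 2.22 + 1.54 + 2.19 + 0.85 = 10.36
Sum of the distinct covariances = 4.29
σ²_total = 10.36 + 2 × 4.29 = 18.94
α = (k/(k−1))·(1 − sum of item variances/σ²_total) = (6/5)·(1 − 10.36/18.94) = 0.544

coefficient alpha = 0.544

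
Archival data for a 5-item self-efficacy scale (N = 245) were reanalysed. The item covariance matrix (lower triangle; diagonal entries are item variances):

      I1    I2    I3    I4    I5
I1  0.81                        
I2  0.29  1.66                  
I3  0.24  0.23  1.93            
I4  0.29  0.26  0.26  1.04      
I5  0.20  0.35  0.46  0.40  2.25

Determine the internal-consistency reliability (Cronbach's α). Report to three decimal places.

Cronbach's α = 0.546

sum of item variances = 0.81 + 1.66 + 1.93 + 1.04 + 2.25 = 7.69
Σ_{i<j} σ_ij = 2.98
σ²_total = 7.69 + 2 × 2.98 = 13.65
α = (k/(k−1))·(1 − sum of item variances/σ²_total) = (5/4)·(1 − 7.69/13.65) = 0.546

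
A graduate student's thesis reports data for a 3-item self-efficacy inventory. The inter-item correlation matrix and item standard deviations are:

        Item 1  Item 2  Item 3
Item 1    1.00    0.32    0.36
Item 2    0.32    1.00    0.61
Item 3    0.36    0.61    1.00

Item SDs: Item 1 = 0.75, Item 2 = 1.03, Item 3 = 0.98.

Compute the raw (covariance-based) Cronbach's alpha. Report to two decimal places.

Σσ²ᵢ = 0.75² + 1.03² + 0.98² = 2.5838
Covariances σ_ij = r_ij · s_i · s_j:
  σ(Item 1,Item 2) = 0.32 × 0.75 × 1.03 = 0.2472
  σ(Item 1,Item 3) = 0.36 × 0.75 × 0.98 = 0.2646
  σ(Item 2,Item 3) = 0.61 × 1.03 × 0.98 = 0.6157
σ²_T = Σσ²ᵢ + 2·Σσ_ij = 2.5838 + 2 × 1.1275 = 4.8388
α = (3/2)·(1 − 2.5838/4.8388) = 0.70

α = 0.70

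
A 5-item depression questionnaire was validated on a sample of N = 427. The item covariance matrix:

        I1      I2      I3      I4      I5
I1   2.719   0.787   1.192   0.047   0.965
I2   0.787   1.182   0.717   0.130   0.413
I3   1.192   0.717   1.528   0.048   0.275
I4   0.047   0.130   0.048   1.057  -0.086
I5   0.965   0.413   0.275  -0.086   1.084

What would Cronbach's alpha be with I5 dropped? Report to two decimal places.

Remaining items: I1, I2, I3, I4 (k = 4).
sum of item variances = 2.719 + 1.182 + 1.528 + 1.057 = 6.486
σ²_T = 6.486 + 2 × 2.921 = 12.328
α (item deleted) = (4/3)·(1 − 6.486/12.328) = 0.63

Cronbach's alpha = 0.63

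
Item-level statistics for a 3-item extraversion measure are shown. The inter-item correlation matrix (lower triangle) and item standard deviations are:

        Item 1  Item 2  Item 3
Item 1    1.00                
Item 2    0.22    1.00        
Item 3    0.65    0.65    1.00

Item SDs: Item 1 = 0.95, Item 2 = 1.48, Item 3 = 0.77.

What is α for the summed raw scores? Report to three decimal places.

α = 0.679

Σσ²ᵢ = 0.95² + 1.48² + 0.77² = 3.6858
Covariances σ_ij = r_ij · s_i · s_j:
  σ(Item 1,Item 2) = 0.22 × 0.95 × 1.48 = 0.3093
  σ(Item 1,Item 3) = 0.65 × 0.95 × 0.77 = 0.4755
  σ(Item 2,Item 3) = 0.65 × 1.48 × 0.77 = 0.7407
σ²_T = Σσ²ᵢ + 2·Σσ_ij = 3.6858 + 2 × 1.5255 = 6.7368
α = (3/2)·(1 − 3.6858/6.7368) = 0.679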